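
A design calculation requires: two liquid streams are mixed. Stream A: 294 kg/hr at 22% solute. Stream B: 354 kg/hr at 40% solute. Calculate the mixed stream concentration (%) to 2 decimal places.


Mass balance on solute: F1*x1 + F2*x2 = F3*x3
F3 = F1 + F2 = 294 + 354 = 648 kg/hr
x3 = (F1*x1 + F2*x2)/F3
x3 = (294*0.22 + 354*0.4) / 648
x3 = 31.83%


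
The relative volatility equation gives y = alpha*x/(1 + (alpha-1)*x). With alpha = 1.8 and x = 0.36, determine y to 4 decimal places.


y = alpha*x / (1 + (alpha-1)*x)
y = 1.8*0.36 / (1 + (1.8-1)*0.36)
y = 0.648 / (1 + 0.288)
y = 0.648 / 1.288
y = 0.5031


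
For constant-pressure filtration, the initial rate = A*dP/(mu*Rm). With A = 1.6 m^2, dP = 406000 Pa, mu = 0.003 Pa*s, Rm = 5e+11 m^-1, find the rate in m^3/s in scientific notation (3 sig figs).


rate = A * dP / (mu * Rm)
rate = 1.6 * 406000 / (0.003 * 5e+11)
rate = 649600.0 / 1.500e+09
rate = 4.33e-04 m^3/s


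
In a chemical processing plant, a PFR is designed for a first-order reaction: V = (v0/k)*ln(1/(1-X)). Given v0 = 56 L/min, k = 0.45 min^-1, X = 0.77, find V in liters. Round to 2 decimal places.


V = (v0/k) * ln(1/(1-X))
V = (56/0.45) * ln(1/(1-0.77))
V = 124.444444 * ln(4.347826)
V = 124.444444 * 1.469676
V = 182.89 L


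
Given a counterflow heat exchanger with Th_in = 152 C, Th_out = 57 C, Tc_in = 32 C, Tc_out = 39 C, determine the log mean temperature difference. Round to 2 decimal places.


dT1 = Th_in - Tc_out = 152 - 39 = 113
dT2 = Th_out - Tc_in = 57 - 32 = 25
LMTD = (dT1 - dT2) / ln(dT1/dT2)
LMTD = (113 - 25) / ln(113/25)
LMTD = 58.34 K


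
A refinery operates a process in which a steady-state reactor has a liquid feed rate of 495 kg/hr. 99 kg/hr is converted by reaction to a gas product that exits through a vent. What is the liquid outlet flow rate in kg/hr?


Steady-state mass balance on the main outlet: F_out = F_in - F_removed
F_out = 495 - 99
F_out = 396 kg/hr


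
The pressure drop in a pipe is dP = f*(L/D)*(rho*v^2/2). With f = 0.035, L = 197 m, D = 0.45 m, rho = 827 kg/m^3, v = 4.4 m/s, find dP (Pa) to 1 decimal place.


dP = f * (L/D) * (rho*v^2/2)
dP = 0.035 * (197/0.45) * (827*4.4^2/2)
L/D = 437.77777778
rho*v^2/2 = 827*19.36/2 = 8005.36
dP = 0.035 * 437.77777778 * 8005.36
dP = 122659.9 Pa


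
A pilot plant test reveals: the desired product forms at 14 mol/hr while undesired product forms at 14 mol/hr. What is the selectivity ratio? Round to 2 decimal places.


S = desired product rate / undesired product rate
S = 14 / 14
S = 1.00


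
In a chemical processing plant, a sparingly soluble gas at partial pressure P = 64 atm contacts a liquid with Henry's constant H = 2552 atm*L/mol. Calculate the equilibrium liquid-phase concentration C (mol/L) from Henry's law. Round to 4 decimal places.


C = P / H
C = 64 / 2552
C = 0.0251 mol/L


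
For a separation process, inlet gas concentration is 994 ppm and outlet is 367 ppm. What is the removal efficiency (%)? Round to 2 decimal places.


Efficiency = (G_in - G_out) / G_in * 100%
Efficiency = (994 - 367) / 994 * 100
Efficiency = 627 / 994 * 100
Efficiency = 63.08%


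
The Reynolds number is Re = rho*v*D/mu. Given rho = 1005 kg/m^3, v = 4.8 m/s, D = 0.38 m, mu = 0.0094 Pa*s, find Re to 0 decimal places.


Re = rho * v * D / mu
Re = 1005 * 4.8 * 0.38 / 0.0094
Re = 1833.12 / 0.0094
Re = 195013


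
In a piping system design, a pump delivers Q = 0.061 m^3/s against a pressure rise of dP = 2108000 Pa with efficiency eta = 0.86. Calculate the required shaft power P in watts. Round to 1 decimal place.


P = Q * dP / eta
P = 0.061 * 2108000 / 0.86
P = 128588.0 / 0.86
P = 149520.9 W


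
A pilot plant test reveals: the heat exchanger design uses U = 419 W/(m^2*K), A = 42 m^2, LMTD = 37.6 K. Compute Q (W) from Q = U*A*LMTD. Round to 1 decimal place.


Q = U * A * LMTD
Q = 419 * 42 * 37.6
Q = 661684.8 W


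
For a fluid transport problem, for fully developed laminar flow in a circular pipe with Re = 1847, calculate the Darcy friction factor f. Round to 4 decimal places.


f = 64 / Re
f = 64 / 1847
f = 0.0347


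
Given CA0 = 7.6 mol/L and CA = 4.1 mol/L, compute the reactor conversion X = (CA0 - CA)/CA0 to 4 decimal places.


X = (CA0 - CA) / CA0
X = (7.6 - 4.1) / 7.6
X = 3.5 / 7.6
X = 0.4605


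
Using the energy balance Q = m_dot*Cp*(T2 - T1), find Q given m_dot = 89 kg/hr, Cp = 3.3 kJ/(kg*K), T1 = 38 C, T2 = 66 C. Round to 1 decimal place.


Q = m_dot * Cp * (T2 - T1)
Q = 89 * 3.3 * (66 - 38)
Q = 89 * 3.3 * 28
Q = 8223.6 kJ/hr


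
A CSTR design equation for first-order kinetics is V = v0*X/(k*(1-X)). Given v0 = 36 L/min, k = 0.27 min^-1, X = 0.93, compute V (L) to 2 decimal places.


V = v0 * X / (k * (1 - X))
V = 36 * 0.93 / (0.27 * (1 - 0.93))
V = 33.48 / (0.27 * 0.07)
V = 33.48 / 0.0189
V = 1771.43 L


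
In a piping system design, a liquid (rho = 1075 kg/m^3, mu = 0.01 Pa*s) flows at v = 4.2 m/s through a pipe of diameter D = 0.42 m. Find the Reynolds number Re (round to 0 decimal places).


Re = rho * v * D / mu
Re = 1075 * 4.2 * 0.42 / 0.01
Re = 1896.3 / 0.01
Re = 189630


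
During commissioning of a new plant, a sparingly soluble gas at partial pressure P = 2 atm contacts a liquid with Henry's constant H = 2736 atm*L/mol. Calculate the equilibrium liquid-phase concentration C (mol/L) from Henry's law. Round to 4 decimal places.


C = P / H
C = 2 / 2736
C = 0.0007 mol/L


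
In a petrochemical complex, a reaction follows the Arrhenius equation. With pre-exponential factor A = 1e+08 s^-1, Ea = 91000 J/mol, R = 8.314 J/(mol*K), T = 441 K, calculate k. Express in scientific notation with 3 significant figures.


k = A * exp(-Ea/(R*T))
k = 1e+08 * exp(-91000 / (8.314 * 441))
k = 1e+08 * exp(-24.819486)
k = 1.66e-03


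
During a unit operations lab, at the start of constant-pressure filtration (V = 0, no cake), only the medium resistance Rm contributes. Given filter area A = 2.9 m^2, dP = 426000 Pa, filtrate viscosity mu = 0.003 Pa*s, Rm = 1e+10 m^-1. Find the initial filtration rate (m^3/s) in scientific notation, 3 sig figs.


rate = A * dP / (mu * Rm)
rate = 2.9 * 426000 / (0.003 * 1e+10)
rate = 1235400.0 / 3.000e+07
rate = 4.12e-02 m^3/s


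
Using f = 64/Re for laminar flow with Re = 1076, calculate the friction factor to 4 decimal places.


f = 64 / Re
f = 64 / 1076
f = 0.0595


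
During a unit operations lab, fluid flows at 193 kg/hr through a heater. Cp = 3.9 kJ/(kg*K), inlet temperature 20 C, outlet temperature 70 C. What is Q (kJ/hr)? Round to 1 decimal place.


Q = m_dot * Cp * (T2 - T1)
Q = 193 * 3.9 * (70 - 20)
Q = 193 * 3.9 * 50
Q = 37635.0 kJ/hr


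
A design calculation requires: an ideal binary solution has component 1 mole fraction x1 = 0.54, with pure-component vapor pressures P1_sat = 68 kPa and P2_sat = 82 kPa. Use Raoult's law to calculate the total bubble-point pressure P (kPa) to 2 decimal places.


P = x1*P1_sat + x2*P2_sat
x2 = 1 - x1 = 1 - 0.54 = 0.46
P = 0.54*68 + 0.46*82
P = 36.72 + 37.72
P = 74.44 kPa


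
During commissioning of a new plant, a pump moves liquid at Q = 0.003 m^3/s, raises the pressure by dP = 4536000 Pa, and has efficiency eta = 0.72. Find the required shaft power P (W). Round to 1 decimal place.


P = Q * dP / eta
P = 0.003 * 4536000 / 0.72
P = 13608.0 / 0.72
P = 18900.0 W


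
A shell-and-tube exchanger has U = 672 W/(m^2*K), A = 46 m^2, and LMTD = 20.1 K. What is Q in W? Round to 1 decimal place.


Q = U * A * LMTD
Q = 672 * 46 * 20.1
Q = 621331.2 W


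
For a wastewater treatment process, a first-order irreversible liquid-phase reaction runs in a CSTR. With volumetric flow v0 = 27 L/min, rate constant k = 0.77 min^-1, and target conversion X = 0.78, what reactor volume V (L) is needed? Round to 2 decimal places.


V = v0 * X / (k * (1 - X))
V = 27 * 0.78 / (0.77 * (1 - 0.78))
V = 21.06 / (0.77 * 0.22)
V = 21.06 / 0.1694
V = 124.32 L


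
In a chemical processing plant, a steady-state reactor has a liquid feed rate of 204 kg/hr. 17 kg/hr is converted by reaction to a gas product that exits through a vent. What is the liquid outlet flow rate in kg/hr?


Steady-state mass balance on the main outlet: F_out = F_in - F_removed
F_out = 204 - 17
F_out = 187 kg/hr


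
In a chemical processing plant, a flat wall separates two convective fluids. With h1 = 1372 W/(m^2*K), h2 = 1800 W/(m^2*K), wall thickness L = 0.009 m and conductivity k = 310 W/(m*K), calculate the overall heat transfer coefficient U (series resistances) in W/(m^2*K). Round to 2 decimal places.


1/U = 1/h1 + L/k + 1/h2
1/U = 1/1372 + 0.009/310 + 1/1800
1/U = 0.000728863 + 2.90323e-05 + 0.0005555556
1/U = 0.0013134509
U = 761.35 W/(m^2*K)


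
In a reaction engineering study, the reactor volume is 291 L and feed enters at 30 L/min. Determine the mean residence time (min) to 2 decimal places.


tau = V / v0
tau = 291 / 30
tau = 9.70 min


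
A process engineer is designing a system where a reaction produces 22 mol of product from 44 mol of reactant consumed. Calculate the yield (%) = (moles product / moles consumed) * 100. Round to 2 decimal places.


Yield = (moles product / moles consumed) * 100%
Yield = (22 / 44) * 100
Yield = 0.5 * 100
Yield = 50.00%


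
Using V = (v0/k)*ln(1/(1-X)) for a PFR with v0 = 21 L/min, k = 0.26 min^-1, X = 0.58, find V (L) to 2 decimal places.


V = (v0/k) * ln(1/(1-X))
V = (21/0.26) * ln(1/(1-0.58))
V = 80.769231 * ln(2.380952)
V = 80.769231 * 0.8675
V = 70.07 L


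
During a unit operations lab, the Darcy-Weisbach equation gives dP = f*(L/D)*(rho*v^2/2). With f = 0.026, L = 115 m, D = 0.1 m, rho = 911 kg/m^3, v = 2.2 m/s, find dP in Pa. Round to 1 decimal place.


dP = f * (L/D) * (rho*v^2/2)
dP = 0.026 * (115/0.1) * (911*2.2^2/2)
L/D = 1150.0
rho*v^2/2 = 911*4.84/2 = 2204.62
dP = 0.026 * 1150.0 * 2204.62
dP = 65918.1 Pa


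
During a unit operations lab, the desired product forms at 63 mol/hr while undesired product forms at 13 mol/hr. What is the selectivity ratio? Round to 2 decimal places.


S = desired product rate / undesired product rate
S = 63 / 13
S = 4.85


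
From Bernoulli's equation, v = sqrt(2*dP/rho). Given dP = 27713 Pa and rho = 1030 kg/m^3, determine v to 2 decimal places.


v = sqrt(2*dP/rho)
v = sqrt(2*27713/1030)
v = sqrt(53.81165)
v = 7.34 m/s


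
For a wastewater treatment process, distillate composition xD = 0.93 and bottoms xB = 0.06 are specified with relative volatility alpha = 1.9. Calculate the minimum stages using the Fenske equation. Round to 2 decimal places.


N_min = ln((xD*(1-xB))/(xB*(1-xD))) / ln(alpha)
Numerator inside ln: 0.8742 / 0.0042 = 208.142857
ln(208.142857) = 5.338225
ln(alpha) = ln(1.9) = 0.641854
N_min = 5.338225 / 0.641854 = 8.32


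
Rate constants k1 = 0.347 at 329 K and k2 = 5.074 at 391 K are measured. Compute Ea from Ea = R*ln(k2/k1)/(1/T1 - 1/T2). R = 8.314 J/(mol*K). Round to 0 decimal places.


Ea = R * ln(k2/k1) / (1/T1 - 1/T2)
ln(k2/k1) = ln(5.074/0.347) = 2.68256
1/T1 - 1/T2 = 1/329 - 1/391 = 0.000481968921
Ea = 8.314 * 2.68256 / 0.000481968921
Ea = 46274 J/mol


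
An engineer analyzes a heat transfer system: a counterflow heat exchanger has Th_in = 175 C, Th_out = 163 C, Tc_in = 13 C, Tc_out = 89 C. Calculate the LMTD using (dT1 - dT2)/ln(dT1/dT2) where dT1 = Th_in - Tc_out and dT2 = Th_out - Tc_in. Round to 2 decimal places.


dT1 = Th_in - Tc_out = 175 - 89 = 86
dT2 = Th_out - Tc_in = 163 - 13 = 150
LMTD = (dT1 - dT2) / ln(dT1/dT2)
LMTD = (86 - 150) / ln(86/150)
LMTD = 115.05 K


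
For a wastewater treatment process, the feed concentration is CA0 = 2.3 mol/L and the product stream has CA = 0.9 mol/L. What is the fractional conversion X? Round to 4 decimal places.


X = (CA0 - CA) / CA0
X = (2.3 - 0.9) / 2.3
X = 1.4 / 2.3
X = 0.6087


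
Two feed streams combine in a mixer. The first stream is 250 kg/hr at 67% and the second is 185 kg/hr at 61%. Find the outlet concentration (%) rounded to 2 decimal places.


Mass balance on solute: F1*x1 + F2*x2 = F3*x3
F3 = F1 + F2 = 250 + 185 = 435 kg/hr
x3 = (F1*x1 + F2*x2)/F3
x3 = (250*0.67 + 185*0.61) / 435
x3 = 64.45%


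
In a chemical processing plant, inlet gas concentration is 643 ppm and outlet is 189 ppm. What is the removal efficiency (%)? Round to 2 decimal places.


Efficiency = (G_in - G_out) / G_in * 100%
Efficiency = (643 - 189) / 643 * 100
Efficiency = 454 / 643 * 100
Efficiency = 70.61%


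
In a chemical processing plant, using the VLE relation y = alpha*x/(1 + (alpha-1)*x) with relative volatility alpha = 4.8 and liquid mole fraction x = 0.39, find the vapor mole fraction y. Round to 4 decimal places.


y = alpha*x / (1 + (alpha-1)*x)
y = 4.8*0.39 / (1 + (4.8-1)*0.39)
y = 1.872 / (1 + 1.482)
y = 1.872 / 2.482
y = 0.7542


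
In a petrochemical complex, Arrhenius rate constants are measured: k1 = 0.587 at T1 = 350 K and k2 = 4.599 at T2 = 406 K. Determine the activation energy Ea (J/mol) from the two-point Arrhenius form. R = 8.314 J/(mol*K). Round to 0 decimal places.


Ea = R * ln(k2/k1) / (1/T1 - 1/T2)
ln(k2/k1) = ln(4.599/0.587) = 2.0585693
1/T1 - 1/T2 = 1/350 - 1/406 = 0.00039408867
Ea = 8.314 * 2.0585693 / 0.00039408867
Ea = 43429 J/mol


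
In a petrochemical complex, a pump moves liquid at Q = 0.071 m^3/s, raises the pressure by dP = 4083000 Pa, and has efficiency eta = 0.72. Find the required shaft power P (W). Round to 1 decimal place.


P = Q * dP / eta
P = 0.071 * 4083000 / 0.72
P = 289893.0 / 0.72
P = 402629.2 W


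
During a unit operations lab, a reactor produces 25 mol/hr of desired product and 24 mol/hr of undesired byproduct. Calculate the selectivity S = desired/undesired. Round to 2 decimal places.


S = desired product rate / undesired product rate
S = 25 / 24
S = 1.04


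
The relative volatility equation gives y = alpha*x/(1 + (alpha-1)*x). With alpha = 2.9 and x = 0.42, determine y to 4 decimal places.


y = alpha*x / (1 + (alpha-1)*x)
y = 2.9*0.42 / (1 + (2.9-1)*0.42)
y = 1.218 / (1 + 0.798)
y = 1.218 / 1.798
y = 0.6774


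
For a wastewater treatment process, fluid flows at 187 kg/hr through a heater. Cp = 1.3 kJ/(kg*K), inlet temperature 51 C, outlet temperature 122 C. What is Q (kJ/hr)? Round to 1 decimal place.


Q = m_dot * Cp * (T2 - T1)
Q = 187 * 1.3 * (122 - 51)
Q = 187 * 1.3 * 71
Q = 17260.1 kJ/hr


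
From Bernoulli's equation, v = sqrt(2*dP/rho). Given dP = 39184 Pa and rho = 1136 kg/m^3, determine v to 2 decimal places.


v = sqrt(2*dP/rho)
v = sqrt(2*39184/1136)
v = sqrt(68.985915)
v = 8.31 m/s


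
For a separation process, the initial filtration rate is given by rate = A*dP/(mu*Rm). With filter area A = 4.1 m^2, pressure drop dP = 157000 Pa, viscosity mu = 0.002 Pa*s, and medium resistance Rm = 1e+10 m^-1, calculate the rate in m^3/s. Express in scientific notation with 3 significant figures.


rate = A * dP / (mu * Rm)
rate = 4.1 * 157000 / (0.002 * 1e+10)
rate = 643700.0 / 2.000e+07
rate = 3.22e-02 m^3/s


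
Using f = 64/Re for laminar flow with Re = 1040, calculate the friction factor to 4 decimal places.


f = 64 / Re
f = 64 / 1040
f = 0.0615


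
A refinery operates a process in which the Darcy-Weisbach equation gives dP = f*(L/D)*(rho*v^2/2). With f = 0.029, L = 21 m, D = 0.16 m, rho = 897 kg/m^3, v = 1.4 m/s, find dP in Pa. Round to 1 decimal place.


dP = f * (L/D) * (rho*v^2/2)
dP = 0.029 * (21/0.16) * (897*1.4^2/2)
L/D = 131.25
rho*v^2/2 = 897*1.96/2 = 879.06
dP = 0.029 * 131.25 * 879.06
dP = 3345.9 Pa


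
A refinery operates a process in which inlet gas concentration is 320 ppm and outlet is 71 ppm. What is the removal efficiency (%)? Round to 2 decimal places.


Efficiency = (G_in - G_out) / G_in * 100%
Efficiency = (320 - 71) / 320 * 100
Efficiency = 249 / 320 * 100
Efficiency = 77.81%


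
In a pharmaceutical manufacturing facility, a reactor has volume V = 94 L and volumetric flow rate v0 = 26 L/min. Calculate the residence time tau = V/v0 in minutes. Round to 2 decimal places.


tau = V / v0
tau = 94 / 26
tau = 3.62 min


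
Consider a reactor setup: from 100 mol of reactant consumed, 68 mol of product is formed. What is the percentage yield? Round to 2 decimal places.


Yield = (moles product / moles consumed) * 100%
Yield = (68 / 100) * 100
Yield = 0.68 * 100
Yield = 68.00%


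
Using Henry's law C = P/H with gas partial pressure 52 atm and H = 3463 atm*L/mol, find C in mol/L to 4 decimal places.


C = P / H
C = 52 / 3463
C = 0.0150 mol/L


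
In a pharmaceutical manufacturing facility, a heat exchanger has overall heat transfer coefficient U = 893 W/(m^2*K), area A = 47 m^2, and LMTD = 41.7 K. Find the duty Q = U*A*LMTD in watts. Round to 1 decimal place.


Q = U * A * LMTD
Q = 893 * 47 * 41.7
Q = 1750190.7 W


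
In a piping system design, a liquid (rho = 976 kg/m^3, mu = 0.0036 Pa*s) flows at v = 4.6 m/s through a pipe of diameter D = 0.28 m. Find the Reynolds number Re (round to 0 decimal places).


Re = rho * v * D / mu
Re = 976 * 4.6 * 0.28 / 0.0036
Re = 1257.088 / 0.0036
Re = 349191


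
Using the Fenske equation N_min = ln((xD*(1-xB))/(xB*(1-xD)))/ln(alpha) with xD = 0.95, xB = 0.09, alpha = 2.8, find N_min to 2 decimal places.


N_min = ln((xD*(1-xB))/(xB*(1-xD))) / ln(alpha)
Numerator inside ln: 0.8645 / 0.0045 = 192.111111
ln(192.111111) = 5.258074
ln(alpha) = ln(2.8) = 1.029619
N_min = 5.258074 / 1.029619 = 5.11


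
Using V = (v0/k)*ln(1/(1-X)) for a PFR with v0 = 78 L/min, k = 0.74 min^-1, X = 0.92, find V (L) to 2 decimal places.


V = (v0/k) * ln(1/(1-X))
V = (78/0.74) * ln(1/(1-0.92))
V = 105.405405 * ln(12.5)
V = 105.405405 * 2.525729
V = 266.23 L


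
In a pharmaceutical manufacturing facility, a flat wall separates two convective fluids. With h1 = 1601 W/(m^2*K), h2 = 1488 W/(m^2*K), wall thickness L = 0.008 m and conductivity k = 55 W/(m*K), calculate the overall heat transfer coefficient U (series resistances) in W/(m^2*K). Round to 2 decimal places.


1/U = 1/h1 + L/k + 1/h2
1/U = 1/1601 + 0.008/55 + 1/1488
1/U = 0.0006246096 + 0.0001454545 + 0.000672043
1/U = 0.0014421071
U = 693.43 W/(m^2*K)


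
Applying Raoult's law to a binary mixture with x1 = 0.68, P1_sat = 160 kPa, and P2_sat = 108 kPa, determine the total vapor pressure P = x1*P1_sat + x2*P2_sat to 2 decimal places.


P = x1*P1_sat + x2*P2_sat
x2 = 1 - x1 = 1 - 0.68 = 0.32
P = 0.68*160 + 0.32*108
P = 108.8 + 34.56
P = 143.36 kPa


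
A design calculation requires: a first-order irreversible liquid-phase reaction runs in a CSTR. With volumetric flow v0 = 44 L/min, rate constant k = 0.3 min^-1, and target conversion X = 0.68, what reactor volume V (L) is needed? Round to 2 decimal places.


V = v0 * X / (k * (1 - X))
V = 44 * 0.68 / (0.3 * (1 - 0.68))
V = 29.92 / (0.3 * 0.32)
V = 29.92 / 0.096
V = 311.67 L


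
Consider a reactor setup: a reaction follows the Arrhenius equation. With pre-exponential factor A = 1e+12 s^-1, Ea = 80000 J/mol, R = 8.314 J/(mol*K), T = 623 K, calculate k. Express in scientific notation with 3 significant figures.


k = A * exp(-Ea/(R*T))
k = 1e+12 * exp(-80000 / (8.314 * 623))
k = 1e+12 * exp(-15.445143)
k = 1.96e+05


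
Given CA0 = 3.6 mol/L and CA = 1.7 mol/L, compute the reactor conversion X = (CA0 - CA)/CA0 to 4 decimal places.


X = (CA0 - CA) / CA0
X = (3.6 - 1.7) / 3.6
X = 1.9 / 3.6
X = 0.5278


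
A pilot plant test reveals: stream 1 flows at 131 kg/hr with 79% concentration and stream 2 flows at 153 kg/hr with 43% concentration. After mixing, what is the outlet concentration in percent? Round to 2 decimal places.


Mass balance on solute: F1*x1 + F2*x2 = F3*x3
F3 = F1 + F2 = 131 + 153 = 284 kg/hr
x3 = (F1*x1 + F2*x2)/F3
x3 = (131*0.79 + 153*0.43) / 284
x3 = 59.61%


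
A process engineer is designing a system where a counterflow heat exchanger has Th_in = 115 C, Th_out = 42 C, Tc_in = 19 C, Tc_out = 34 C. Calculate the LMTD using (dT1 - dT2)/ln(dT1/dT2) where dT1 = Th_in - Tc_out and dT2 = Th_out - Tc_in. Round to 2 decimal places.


dT1 = Th_in - Tc_out = 115 - 34 = 81
dT2 = Th_out - Tc_in = 42 - 19 = 23
LMTD = (dT1 - dT2) / ln(dT1/dT2)
LMTD = (81 - 23) / ln(81/23)
LMTD = 46.07 K


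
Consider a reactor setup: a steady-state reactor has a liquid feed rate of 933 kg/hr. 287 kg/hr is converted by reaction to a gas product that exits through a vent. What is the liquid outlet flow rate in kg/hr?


Steady-state mass balance on the main outlet: F_out = F_in - F_removed
F_out = 933 - 287
F_out = 646 kg/hr


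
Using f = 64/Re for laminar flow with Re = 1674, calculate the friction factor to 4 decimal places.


f = 64 / Re
f = 64 / 1674
f = 0.0382


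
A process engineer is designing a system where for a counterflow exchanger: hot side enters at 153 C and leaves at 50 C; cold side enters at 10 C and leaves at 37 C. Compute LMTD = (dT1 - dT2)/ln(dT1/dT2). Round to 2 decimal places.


dT1 = Th_in - Tc_out = 153 - 37 = 116
dT2 = Th_out - Tc_in = 50 - 10 = 40
LMTD = (dT1 - dT2) / ln(dT1/dT2)
LMTD = (116 - 40) / ln(116/40)
LMTD = 71.38 K


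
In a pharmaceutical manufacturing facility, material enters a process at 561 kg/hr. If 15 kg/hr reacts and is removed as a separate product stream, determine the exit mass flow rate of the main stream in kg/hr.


Steady-state mass balance on the main outlet: F_out = F_in - F_removed
F_out = 561 - 15
F_out = 546 kg/hr


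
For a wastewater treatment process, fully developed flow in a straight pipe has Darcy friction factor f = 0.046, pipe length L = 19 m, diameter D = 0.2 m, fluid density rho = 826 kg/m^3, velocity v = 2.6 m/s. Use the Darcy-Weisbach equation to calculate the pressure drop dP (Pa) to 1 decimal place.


dP = f * (L/D) * (rho*v^2/2)
dP = 0.046 * (19/0.2) * (826*2.6^2/2)
L/D = 95.0
rho*v^2/2 = 826*6.76/2 = 2791.88
dP = 0.046 * 95.0 * 2791.88
dP = 12200.5 Pa


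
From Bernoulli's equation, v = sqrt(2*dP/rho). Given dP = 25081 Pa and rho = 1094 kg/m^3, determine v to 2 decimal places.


v = sqrt(2*dP/rho)
v = sqrt(2*25081/1094)
v = sqrt(45.85192)
v = 6.77 m/s


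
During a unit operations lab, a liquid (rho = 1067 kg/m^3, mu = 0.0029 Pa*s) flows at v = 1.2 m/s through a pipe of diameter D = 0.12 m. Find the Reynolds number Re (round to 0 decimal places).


Re = rho * v * D / mu
Re = 1067 * 1.2 * 0.12 / 0.0029
Re = 153.648 / 0.0029
Re = 52982


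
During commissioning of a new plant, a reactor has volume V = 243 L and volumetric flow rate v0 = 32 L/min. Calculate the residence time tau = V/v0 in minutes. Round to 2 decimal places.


tau = V / v0
tau = 243 / 32
tau = 7.59 min


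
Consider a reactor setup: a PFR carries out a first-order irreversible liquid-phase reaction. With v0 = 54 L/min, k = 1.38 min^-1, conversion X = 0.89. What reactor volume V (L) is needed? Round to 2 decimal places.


V = (v0/k) * ln(1/(1-X))
V = (54/1.38) * ln(1/(1-0.89))
V = 39.130435 * ln(9.090909)
V = 39.130435 * 2.207275
V = 86.37 L


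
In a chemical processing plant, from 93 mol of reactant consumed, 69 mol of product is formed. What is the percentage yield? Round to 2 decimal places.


Yield = (moles product / moles consumed) * 100%
Yield = (69 / 93) * 100
Yield = 0.7419 * 100
Yield = 74.19%


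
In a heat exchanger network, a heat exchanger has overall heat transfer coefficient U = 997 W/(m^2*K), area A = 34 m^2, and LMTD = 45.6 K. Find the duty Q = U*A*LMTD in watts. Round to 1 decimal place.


Q = U * A * LMTD
Q = 997 * 34 * 45.6
Q = 1545748.8 W


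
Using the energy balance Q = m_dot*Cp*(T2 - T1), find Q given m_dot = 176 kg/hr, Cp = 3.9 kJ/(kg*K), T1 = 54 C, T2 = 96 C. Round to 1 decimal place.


Q = m_dot * Cp * (T2 - T1)
Q = 176 * 3.9 * (96 - 54)
Q = 176 * 3.9 * 42
Q = 28828.8 kJ/hr


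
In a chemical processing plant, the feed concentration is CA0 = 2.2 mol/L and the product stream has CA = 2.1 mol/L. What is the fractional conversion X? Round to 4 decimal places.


X = (CA0 - CA) / CA0
X = (2.2 - 2.1) / 2.2
X = 0.1 / 2.2
X = 0.0455


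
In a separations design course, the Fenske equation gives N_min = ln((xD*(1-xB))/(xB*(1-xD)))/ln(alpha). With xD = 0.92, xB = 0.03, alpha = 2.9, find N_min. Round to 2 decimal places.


N_min = ln((xD*(1-xB))/(xB*(1-xD))) / ln(alpha)
Numerator inside ln: 0.8924 / 0.0024 = 371.833333
ln(371.833333) = 5.918446
ln(alpha) = ln(2.9) = 1.064711
N_min = 5.918446 / 1.064711 = 5.56


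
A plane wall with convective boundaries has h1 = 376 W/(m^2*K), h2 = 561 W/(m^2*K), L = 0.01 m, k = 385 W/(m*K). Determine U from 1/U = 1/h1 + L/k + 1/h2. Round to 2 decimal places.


1/U = 1/h1 + L/k + 1/h2
1/U = 1/376 + 0.01/385 + 1/561
1/U = 0.0026595745 + 2.5974e-05 + 0.0017825312
1/U = 0.0044680797
U = 223.81 W/(m^2*K)


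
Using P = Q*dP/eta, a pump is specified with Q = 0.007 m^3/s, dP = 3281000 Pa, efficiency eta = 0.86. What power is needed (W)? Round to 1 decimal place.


P = Q * dP / eta
P = 0.007 * 3281000 / 0.86
P = 22967.0 / 0.86
P = 26705.8 W


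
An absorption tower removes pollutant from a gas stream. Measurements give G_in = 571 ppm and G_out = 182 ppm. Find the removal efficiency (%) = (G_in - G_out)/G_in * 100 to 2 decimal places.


Efficiency = (G_in - G_out) / G_in * 100%
Efficiency = (571 - 182) / 571 * 100
Efficiency = 389 / 571 * 100
Efficiency = 68.13%


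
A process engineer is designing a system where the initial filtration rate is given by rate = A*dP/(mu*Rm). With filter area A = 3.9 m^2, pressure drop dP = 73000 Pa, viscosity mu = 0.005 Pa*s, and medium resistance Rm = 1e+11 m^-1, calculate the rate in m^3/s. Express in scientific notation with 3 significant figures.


rate = A * dP / (mu * Rm)
rate = 3.9 * 73000 / (0.005 * 1e+11)
rate = 284700.0 / 5.000e+08
rate = 5.69e-04 m^3/s


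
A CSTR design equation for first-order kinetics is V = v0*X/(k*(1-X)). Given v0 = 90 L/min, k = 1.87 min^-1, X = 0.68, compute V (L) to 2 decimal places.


V = v0 * X / (k * (1 - X))
V = 90 * 0.68 / (1.87 * (1 - 0.68))
V = 61.2 / (1.87 * 0.32)
V = 61.2 / 0.5984
V = 102.27 L


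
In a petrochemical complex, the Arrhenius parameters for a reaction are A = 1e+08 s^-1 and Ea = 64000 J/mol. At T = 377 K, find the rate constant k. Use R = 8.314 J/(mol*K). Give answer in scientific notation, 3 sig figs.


k = A * exp(-Ea/(R*T))
k = 1e+08 * exp(-64000 / (8.314 * 377))
k = 1e+08 * exp(-20.418724)
k = 1.36e-01


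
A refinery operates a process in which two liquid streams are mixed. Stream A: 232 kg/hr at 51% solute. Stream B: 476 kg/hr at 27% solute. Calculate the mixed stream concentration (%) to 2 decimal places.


Mass balance on solute: F1*x1 + F2*x2 = F3*x3
F3 = F1 + F2 = 232 + 476 = 708 kg/hr
x3 = (F1*x1 + F2*x2)/F3
x3 = (232*0.51 + 476*0.27) / 708
x3 = 34.86%


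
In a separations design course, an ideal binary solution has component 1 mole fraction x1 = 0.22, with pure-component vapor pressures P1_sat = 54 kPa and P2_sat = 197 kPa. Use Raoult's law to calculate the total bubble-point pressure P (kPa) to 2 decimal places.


P = x1*P1_sat + x2*P2_sat
x2 = 1 - x1 = 1 - 0.22 = 0.78
P = 0.22*54 + 0.78*197
P = 11.88 + 153.66
P = 165.54 kPa


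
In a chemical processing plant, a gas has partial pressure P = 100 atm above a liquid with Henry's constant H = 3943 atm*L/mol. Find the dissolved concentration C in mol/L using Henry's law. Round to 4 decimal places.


C = P / H
C = 100 / 3943
C = 0.0254 mol/L


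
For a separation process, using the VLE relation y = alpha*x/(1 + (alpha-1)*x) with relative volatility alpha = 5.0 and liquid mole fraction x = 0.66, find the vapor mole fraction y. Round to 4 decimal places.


y = alpha*x / (1 + (alpha-1)*x)
y = 5.0*0.66 / (1 + (5.0-1)*0.66)
y = 3.3 / (1 + 2.64)
y = 3.3 / 3.64
y = 0.9066


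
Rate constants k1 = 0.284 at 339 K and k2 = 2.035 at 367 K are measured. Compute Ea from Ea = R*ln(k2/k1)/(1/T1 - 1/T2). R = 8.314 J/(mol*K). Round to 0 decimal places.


Ea = R * ln(k2/k1) / (1/T1 - 1/T2)
ln(k2/k1) = ln(2.035/0.284) = 1.9692769
1/T1 - 1/T2 = 1/339 - 1/367 = 0.000225056867
Ea = 8.314 * 1.9692769 / 0.000225056867
Ea = 72749 J/mol


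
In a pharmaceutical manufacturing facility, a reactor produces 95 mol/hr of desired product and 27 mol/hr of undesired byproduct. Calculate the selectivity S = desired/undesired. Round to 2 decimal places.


S = desired product rate / undesired product rate
S = 95 / 27
S = 3.52


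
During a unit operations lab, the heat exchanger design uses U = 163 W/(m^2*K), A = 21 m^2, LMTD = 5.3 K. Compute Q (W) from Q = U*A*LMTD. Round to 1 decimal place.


Q = U * A * LMTD
Q = 163 * 21 * 5.3
Q = 18141.9 W


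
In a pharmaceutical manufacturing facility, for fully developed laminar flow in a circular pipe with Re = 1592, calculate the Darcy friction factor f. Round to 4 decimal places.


f = 64 / Re
f = 64 / 1592
f = 0.0402


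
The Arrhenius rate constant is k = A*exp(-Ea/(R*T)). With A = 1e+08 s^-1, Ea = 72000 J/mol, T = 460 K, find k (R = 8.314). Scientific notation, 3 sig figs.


k = A * exp(-Ea/(R*T))
k = 1e+08 * exp(-72000 / (8.314 * 460))
k = 1e+08 * exp(-18.826286)
k = 6.67e-01


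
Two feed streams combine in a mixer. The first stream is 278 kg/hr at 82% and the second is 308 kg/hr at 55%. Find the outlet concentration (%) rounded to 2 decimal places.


Mass balance on solute: F1*x1 + F2*x2 = F3*x3
F3 = F1 + F2 = 278 + 308 = 586 kg/hr
x3 = (F1*x1 + F2*x2)/F3
x3 = (278*0.82 + 308*0.55) / 586
x3 = 67.81%


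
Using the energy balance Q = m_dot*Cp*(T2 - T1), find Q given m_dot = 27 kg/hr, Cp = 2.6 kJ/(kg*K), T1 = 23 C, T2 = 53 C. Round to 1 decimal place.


Q = m_dot * Cp * (T2 - T1)
Q = 27 * 2.6 * (53 - 23)
Q = 27 * 2.6 * 30
Q = 2106.0 kJ/hr


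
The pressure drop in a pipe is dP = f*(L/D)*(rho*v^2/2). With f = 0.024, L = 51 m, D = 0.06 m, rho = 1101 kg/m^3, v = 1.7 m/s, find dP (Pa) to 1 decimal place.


dP = f * (L/D) * (rho*v^2/2)
dP = 0.024 * (51/0.06) * (1101*1.7^2/2)
L/D = 850.0
rho*v^2/2 = 1101*2.89/2 = 1590.945
dP = 0.024 * 850.0 * 1590.945
dP = 32455.3 Pa


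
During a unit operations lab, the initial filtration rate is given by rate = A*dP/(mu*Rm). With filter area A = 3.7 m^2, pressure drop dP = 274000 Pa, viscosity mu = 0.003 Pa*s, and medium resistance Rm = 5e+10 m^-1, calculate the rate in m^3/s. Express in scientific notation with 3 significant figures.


rate = A * dP / (mu * Rm)
rate = 3.7 * 274000 / (0.003 * 5e+10)
rate = 1013800.0 / 1.500e+08
rate = 6.76e-03 m^3/s


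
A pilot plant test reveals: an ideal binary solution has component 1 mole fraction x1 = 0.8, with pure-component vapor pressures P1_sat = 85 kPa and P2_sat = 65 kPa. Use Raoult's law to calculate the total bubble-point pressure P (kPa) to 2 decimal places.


P = x1*P1_sat + x2*P2_sat
x2 = 1 - x1 = 1 - 0.8 = 0.2
P = 0.8*85 + 0.2*65
P = 68.0 + 13.0
P = 81.00 kPa


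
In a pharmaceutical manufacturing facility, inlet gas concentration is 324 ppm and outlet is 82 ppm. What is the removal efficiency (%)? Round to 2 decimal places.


Efficiency = (G_in - G_out) / G_in * 100%
Efficiency = (324 - 82) / 324 * 100
Efficiency = 242 / 324 * 100
Efficiency = 74.69%


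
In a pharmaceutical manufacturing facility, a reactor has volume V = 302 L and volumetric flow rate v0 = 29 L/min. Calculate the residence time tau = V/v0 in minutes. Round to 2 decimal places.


tau = V / v0
tau = 302 / 29
tau = 10.41 min


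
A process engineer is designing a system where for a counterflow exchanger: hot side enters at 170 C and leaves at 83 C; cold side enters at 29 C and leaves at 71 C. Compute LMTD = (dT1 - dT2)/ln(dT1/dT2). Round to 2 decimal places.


dT1 = Th_in - Tc_out = 170 - 71 = 99
dT2 = Th_out - Tc_in = 83 - 29 = 54
LMTD = (dT1 - dT2) / ln(dT1/dT2)
LMTD = (99 - 54) / ln(99/54)
LMTD = 74.24 K


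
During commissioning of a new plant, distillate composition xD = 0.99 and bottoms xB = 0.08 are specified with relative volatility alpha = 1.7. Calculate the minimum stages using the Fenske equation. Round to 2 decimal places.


N_min = ln((xD*(1-xB))/(xB*(1-xD))) / ln(alpha)
Numerator inside ln: 0.9108 / 0.0008 = 1138.5
ln(1138.5) = 7.037467
ln(alpha) = ln(1.7) = 0.530628
N_min = 7.037467 / 0.530628 = 13.26


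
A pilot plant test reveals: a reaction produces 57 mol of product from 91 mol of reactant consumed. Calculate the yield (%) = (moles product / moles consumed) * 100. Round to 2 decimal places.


Yield = (moles product / moles consumed) * 100%
Yield = (57 / 91) * 100
Yield = 0.6264 * 100
Yield = 62.64%


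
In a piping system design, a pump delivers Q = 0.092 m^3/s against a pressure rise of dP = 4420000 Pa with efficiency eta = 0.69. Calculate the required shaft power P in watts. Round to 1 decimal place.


P = Q * dP / eta
P = 0.092 * 4420000 / 0.69
P = 406640.0 / 0.69
P = 589333.3 W


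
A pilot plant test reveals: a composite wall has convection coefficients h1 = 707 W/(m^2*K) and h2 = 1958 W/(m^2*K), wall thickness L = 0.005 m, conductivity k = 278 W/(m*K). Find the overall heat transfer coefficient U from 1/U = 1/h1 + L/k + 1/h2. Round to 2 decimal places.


1/U = 1/h1 + L/k + 1/h2
1/U = 1/707 + 0.005/278 + 1/1958
1/U = 0.0014144272 + 1.79856e-05 + 0.0005107252
1/U = 0.001943138
U = 514.63 W/(m^2*K)


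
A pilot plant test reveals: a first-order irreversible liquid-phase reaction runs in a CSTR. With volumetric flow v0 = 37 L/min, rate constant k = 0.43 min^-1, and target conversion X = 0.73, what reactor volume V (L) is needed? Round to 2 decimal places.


V = v0 * X / (k * (1 - X))
V = 37 * 0.73 / (0.43 * (1 - 0.73))
V = 27.01 / (0.43 * 0.27)
V = 27.01 / 0.1161
V = 232.64 L


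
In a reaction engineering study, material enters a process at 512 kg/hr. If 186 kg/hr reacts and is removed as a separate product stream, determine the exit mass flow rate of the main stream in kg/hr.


Steady-state mass balance on the main outlet: F_out = F_in - F_removed
F_out = 512 - 186
F_out = 326 kg/hr


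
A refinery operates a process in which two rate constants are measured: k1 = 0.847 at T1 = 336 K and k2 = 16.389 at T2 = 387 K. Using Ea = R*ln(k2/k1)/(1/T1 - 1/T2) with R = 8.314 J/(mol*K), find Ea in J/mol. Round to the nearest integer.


Ea = R * ln(k2/k1) / (1/T1 - 1/T2)
ln(k2/k1) = ln(16.389/0.847) = 2.962665
1/T1 - 1/T2 = 1/336 - 1/387 = 0.000392211148
Ea = 8.314 * 2.962665 / 0.000392211148
Ea = 62802 J/mol


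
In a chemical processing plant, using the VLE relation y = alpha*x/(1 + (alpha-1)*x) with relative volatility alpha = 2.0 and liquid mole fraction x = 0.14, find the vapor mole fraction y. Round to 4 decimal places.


y = alpha*x / (1 + (alpha-1)*x)
y = 2.0*0.14 / (1 + (2.0-1)*0.14)
y = 0.28 / (1 + 0.14)
y = 0.28 / 1.14
y = 0.2456


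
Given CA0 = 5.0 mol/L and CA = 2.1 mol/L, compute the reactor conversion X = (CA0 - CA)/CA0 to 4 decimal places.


X = (CA0 - CA) / CA0
X = (5.0 - 2.1) / 5.0
X = 2.9 / 5.0
X = 0.5800


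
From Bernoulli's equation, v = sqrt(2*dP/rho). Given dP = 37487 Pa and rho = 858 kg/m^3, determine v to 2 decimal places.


v = sqrt(2*dP/rho)
v = sqrt(2*37487/858)
v = sqrt(87.382284)
v = 9.35 m/s


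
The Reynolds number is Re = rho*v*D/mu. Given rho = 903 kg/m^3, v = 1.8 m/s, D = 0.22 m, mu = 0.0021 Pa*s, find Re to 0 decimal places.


Re = rho * v * D / mu
Re = 903 * 1.8 * 0.22 / 0.0021
Re = 357.588 / 0.0021
Re = 170280


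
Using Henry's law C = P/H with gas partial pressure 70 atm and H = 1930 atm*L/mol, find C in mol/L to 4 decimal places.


C = P / H
C = 70 / 1930
C = 0.0363 mol/L


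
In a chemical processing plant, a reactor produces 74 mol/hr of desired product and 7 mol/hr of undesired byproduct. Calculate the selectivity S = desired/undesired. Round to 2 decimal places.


S = desired product rate / undesired product rate
S = 74 / 7
S = 10.57


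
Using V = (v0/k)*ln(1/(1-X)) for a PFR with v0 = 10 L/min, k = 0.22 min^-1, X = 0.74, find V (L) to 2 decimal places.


V = (v0/k) * ln(1/(1-X))
V = (10/0.22) * ln(1/(1-0.74))
V = 45.454545 * ln(3.846154)
V = 45.454545 * 1.347074
V = 61.23 L


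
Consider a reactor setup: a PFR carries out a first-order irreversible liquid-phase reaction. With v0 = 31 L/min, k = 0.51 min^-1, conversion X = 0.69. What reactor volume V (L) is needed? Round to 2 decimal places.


V = (v0/k) * ln(1/(1-X))
V = (31/0.51) * ln(1/(1-0.69))
V = 60.784314 * ln(3.225806)
V = 60.784314 * 1.171183
V = 71.19 L


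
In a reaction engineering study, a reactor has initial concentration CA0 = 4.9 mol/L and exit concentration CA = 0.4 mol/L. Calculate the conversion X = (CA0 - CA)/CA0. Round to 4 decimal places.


X = (CA0 - CA) / CA0
X = (4.9 - 0.4) / 4.9
X = 4.5 / 4.9
X = 0.9184


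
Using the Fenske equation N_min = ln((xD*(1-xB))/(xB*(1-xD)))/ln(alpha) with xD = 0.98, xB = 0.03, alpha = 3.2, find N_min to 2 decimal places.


N_min = ln((xD*(1-xB))/(xB*(1-xD))) / ln(alpha)
Numerator inside ln: 0.9506 / 0.0006 = 1584.333333
ln(1584.333333) = 7.367919
ln(alpha) = ln(3.2) = 1.163151
N_min = 7.367919 / 1.163151 = 6.33


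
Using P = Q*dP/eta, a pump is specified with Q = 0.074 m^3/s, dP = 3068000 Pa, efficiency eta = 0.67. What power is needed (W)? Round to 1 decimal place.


P = Q * dP / eta
P = 0.074 * 3068000 / 0.67
P = 227032.0 / 0.67
P = 338853.7 W


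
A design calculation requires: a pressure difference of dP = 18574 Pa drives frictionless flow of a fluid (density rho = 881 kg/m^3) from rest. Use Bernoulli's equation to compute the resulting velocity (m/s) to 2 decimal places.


v = sqrt(2*dP/rho)
v = sqrt(2*18574/881)
v = sqrt(42.165721)
v = 6.49 m/s


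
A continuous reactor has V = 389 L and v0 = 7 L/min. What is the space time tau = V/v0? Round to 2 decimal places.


tau = V / v0
tau = 389 / 7
tau = 55.57 min


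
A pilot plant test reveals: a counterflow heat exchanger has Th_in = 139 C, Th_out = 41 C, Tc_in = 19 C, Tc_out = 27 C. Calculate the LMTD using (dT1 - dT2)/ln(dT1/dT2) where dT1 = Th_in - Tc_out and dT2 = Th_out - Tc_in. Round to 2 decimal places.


dT1 = Th_in - Tc_out = 139 - 27 = 112
dT2 = Th_out - Tc_in = 41 - 19 = 22
LMTD = (dT1 - dT2) / ln(dT1/dT2)
LMTD = (112 - 22) / ln(112/22)
LMTD = 55.30 K


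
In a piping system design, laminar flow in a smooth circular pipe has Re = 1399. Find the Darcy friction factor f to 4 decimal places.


f = 64 / Re
f = 64 / 1399
f = 0.0457


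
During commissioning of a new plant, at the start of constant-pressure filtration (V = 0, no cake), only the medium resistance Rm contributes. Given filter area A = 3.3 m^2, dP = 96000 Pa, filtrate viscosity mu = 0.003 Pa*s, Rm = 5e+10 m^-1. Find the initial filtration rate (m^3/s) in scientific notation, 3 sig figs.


rate = A * dP / (mu * Rm)
rate = 3.3 * 96000 / (0.003 * 5e+10)
rate = 316800.0 / 1.500e+08
rate = 2.11e-03 m^3/s


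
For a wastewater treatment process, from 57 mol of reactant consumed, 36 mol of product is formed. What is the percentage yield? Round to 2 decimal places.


Yield = (moles product / moles consumed) * 100%
Yield = (36 / 57) * 100
Yield = 0.6316 * 100
Yield = 63.16%


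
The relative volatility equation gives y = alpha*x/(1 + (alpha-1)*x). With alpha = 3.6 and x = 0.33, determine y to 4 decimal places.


y = alpha*x / (1 + (alpha-1)*x)
y = 3.6*0.33 / (1 + (3.6-1)*0.33)
y = 1.188 / (1 + 0.858)
y = 1.188 / 1.858
y = 0.6394


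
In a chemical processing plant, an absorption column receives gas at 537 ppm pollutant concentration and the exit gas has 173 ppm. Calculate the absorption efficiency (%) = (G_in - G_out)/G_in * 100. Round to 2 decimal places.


Efficiency = (G_in - G_out) / G_in * 100%
Efficiency = (537 - 173) / 537 * 100
Efficiency = 364 / 537 * 100
Efficiency = 67.78%


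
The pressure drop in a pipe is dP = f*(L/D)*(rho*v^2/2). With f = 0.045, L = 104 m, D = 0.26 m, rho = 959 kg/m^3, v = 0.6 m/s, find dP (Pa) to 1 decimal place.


dP = f * (L/D) * (rho*v^2/2)
dP = 0.045 * (104/0.26) * (959*0.6^2/2)
L/D = 400.0
rho*v^2/2 = 959*0.36/2 = 172.62
dP = 0.045 * 400.0 * 172.62
dP = 3107.2 Pa
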